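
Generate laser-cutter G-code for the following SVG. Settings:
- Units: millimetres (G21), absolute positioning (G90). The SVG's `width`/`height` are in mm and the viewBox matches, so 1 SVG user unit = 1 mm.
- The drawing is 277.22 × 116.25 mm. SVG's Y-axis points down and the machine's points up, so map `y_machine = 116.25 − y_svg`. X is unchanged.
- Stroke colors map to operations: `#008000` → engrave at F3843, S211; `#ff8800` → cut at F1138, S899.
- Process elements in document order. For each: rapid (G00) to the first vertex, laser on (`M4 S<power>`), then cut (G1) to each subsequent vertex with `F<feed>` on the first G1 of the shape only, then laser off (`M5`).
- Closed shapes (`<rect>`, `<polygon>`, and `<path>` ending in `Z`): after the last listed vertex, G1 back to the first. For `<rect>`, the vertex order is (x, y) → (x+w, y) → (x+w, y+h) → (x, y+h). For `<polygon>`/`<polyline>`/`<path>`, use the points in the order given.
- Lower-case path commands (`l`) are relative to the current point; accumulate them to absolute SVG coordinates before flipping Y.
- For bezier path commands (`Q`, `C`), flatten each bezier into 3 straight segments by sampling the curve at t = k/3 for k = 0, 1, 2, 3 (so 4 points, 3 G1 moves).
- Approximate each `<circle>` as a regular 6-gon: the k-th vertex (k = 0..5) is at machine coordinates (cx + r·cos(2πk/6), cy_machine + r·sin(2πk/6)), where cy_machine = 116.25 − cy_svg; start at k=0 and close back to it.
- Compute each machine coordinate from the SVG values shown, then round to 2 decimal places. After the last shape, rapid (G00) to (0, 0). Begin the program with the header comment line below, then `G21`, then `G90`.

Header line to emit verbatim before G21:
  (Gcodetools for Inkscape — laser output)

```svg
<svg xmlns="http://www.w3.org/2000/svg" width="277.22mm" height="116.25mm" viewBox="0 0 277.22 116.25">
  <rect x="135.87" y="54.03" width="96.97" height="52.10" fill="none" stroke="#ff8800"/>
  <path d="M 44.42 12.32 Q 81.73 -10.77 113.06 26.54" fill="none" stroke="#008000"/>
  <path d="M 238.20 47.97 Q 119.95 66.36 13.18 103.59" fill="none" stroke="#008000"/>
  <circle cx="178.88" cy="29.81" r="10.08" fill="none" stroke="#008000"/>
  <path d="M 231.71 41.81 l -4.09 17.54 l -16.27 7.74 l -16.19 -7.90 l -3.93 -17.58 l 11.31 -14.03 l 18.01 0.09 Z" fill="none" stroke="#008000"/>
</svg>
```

(Gcodetools for Inkscape — laser output)
G21
G90
G00 X135.87 Y62.22
M4 S899
G1 X232.84 Y62.22 F1138
G1 X232.84 Y10.12
G1 X135.87 Y10.12
G1 X135.87 Y62.22
M5
G00 X44.42 Y103.93
M4 S211
G1 X68.63 Y112.61 F3843
G1 X91.51 Y107.87
G1 X113.06 Y89.71
M5
G00 X238.20 Y68.28
M4 S211
G1 X160.64 Y53.93 F3843
G1 X85.64 Y35.39
G1 X13.18 Y12.66
M5
G00 X188.96 Y86.44
M4 S211
G1 X183.92 Y95.17 F3843
G1 X173.84 Y95.17
G1 X168.80 Y86.44
G1 X173.84 Y77.71
G1 X183.92 Y77.71
G1 X188.96 Y86.44
M5
G00 X231.71 Y74.44
M4 S211
G1 X227.62 Y56.90 F3843
G1 X211.35 Y49.16
G1 X195.16 Y57.06
G1 X191.23 Y74.64
G1 X202.54 Y88.67
G1 X220.55 Y88.58
G1 X231.71 Y74.44
M5
G00 X0.00 Y0.00

1 u = 1 mm; y_m = 116.25 − y.

[1] `<rect>` rectangle, #ff8800→cut S899 F1138: (135.87,62.22) → (232.84,62.22) → (232.84,10.12) → (135.87,10.12) → (135.87,62.22) (closed)

[2] `<path>` quadratic bezier, #008000→engrave S211 F3843: (44.42,103.93) → (68.63,112.61) → (91.51,107.87) → (113.06,89.71)

[3] `<path>` quadratic bezier, #008000→engrave S211 F3843: (238.20,68.28) → (160.64,53.93) → (85.64,35.39) → (13.18,12.66)

[4] `<circle>` circle, #008000→engrave S211 F3843: (188.96,86.44) → (183.92,95.17) → (173.84,95.17) → (168.80,86.44) → (173.84,77.71) → (183.92,77.71) → (188.96,86.44) (closed)

[5] `<path>` regular polygon, #008000→engrave S211 F3843: (231.71,74.44) → (227.62,56.90) → (211.35,49.16) → (195.16,57.06) → (191.23,74.64) → (202.54,88.67) → (220.55,88.58) → (231.71,74.44) (closed)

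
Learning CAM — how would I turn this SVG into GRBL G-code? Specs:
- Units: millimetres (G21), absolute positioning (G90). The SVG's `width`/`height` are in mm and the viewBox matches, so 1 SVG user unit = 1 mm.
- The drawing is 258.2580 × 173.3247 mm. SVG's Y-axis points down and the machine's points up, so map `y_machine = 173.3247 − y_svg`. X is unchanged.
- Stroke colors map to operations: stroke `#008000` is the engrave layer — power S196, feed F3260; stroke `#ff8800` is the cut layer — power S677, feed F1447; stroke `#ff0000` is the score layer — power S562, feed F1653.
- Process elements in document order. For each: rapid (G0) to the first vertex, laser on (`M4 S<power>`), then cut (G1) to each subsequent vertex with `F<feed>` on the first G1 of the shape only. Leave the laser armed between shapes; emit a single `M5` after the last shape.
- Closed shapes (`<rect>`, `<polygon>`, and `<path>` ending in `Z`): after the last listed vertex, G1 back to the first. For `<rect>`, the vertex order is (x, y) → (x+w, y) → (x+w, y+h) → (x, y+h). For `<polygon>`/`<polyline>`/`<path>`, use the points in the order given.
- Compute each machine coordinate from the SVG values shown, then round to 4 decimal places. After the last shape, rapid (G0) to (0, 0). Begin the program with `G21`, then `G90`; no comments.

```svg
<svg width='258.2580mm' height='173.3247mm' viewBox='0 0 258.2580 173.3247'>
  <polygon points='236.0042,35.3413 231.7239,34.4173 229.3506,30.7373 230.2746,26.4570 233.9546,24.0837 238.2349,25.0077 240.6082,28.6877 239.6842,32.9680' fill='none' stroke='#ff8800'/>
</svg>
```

G21
G90
G0 X236.0042 Y137.9834
M4 S677
G1 X231.7239 Y138.9074 F1447
G1 X229.3506 Y142.5874
G1 X230.2746 Y146.8677
G1 X233.9546 Y149.2410
G1 X238.2349 Y148.3170
G1 X240.6082 Y144.6370
G1 X239.6842 Y140.3567
G1 X236.0042 Y137.9834
M5
G0 X0.0000 Y0.0000

viewBox `0 0 258.2580 173.3247` with mm width/height → 1 unit = 1 mm. Flip: y_m = 173.3247 − y_svg.

**Shape 1** — `<polygon>` regular polygon, stroke `#ff8800` → cut (S677, F1447). Machine vertices: (236.0042,137.9834) → (231.7239,138.9074) → (229.3506,142.5874) → (230.2746,146.8677) → (233.9546,149.2410) → (238.2349,148.3170) → (240.6082,144.6370) → (239.6842,140.3567) → (236.0042,137.9834). Closed: final G1 returns to the first vertex.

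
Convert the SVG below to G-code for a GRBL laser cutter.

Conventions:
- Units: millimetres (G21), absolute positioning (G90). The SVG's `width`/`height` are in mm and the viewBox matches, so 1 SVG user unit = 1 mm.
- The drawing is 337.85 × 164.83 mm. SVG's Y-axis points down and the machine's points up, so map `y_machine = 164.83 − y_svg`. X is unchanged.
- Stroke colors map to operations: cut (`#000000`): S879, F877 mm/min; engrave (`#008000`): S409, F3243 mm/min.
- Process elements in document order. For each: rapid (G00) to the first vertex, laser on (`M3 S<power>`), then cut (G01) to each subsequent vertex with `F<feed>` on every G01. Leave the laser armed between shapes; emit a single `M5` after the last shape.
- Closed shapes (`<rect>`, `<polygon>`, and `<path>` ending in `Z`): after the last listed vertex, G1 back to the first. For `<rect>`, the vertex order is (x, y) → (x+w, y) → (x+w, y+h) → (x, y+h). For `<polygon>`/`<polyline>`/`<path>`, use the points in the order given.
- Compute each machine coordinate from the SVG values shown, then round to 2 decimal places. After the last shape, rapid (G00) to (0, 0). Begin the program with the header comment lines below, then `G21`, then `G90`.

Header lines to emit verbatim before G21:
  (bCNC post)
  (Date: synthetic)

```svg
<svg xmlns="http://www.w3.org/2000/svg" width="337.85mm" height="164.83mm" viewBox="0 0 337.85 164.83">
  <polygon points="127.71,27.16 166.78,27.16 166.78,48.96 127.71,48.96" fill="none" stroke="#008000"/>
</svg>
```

(bCNC post)
(Date: synthetic)
G21
G90
G00 X127.71 Y137.67
M3 S409
G01 X166.78 Y137.67 F3243
G01 X166.78 Y115.87 F3243
G01 X127.71 Y115.87 F3243
G01 X127.71 Y137.67 F3243
M5
G00 X0.00 Y0.00

1 u = 1 mm; y_m = 164.83 − y.

[1] `<polygon>` rectangle, #008000→engrave S409 F3243: (127.71,137.67) → (166.78,137.67) → (166.78,115.87) → (127.71,115.87) → (127.71,137.67) (closed)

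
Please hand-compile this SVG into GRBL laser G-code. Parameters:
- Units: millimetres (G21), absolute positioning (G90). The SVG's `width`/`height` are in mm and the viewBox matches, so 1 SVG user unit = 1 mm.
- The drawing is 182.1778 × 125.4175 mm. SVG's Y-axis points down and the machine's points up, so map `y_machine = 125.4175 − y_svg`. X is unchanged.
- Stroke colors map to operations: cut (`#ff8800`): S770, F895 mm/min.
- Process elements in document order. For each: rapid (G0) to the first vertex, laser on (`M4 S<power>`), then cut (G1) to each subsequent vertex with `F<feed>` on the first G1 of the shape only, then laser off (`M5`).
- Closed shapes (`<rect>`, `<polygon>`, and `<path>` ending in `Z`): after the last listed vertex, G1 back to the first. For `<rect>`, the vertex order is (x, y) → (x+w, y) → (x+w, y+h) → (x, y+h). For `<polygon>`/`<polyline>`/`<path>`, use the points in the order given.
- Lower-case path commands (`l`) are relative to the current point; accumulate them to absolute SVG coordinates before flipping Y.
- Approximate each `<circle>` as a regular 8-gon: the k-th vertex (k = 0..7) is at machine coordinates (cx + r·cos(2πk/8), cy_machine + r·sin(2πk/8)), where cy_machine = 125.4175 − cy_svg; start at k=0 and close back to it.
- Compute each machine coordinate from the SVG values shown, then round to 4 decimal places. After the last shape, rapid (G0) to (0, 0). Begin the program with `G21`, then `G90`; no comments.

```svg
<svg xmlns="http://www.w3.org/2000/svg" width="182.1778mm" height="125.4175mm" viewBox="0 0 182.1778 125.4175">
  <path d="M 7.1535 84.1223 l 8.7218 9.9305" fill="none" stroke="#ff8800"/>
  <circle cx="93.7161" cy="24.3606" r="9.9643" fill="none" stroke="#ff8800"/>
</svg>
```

G21
G90
G0 X7.1535 Y41.2952
M4 S770
G1 X15.8753 Y31.3647 F895
M5
G0 X103.6804 Y101.0569
M4 S770
G1 X100.7619 Y108.1027 F895
G1 X93.7161 Y111.0212
G1 X86.6703 Y108.1027
G1 X83.7518 Y101.0569
G1 X86.6703 Y94.0111
G1 X93.7161 Y91.0926
G1 X100.7619 Y94.0111
G1 X103.6804 Y101.0569
M5
G0 X0.0000 Y0.0000

Since the viewBox matches the mm dimensions, user units are millimetres directly. The only transform is the Y-flip y_m = 125.4175 − y_svg.

Shape 1 is a line segment drawn with `<path>`. Its stroke #ff8800 means cut at S770, F895. After flipping Y the toolpath is (7.1535,41.2952) → (15.8753,31.3647).

Shape 2 is a circle drawn with `<circle>`. Its stroke #ff8800 means cut at S770, F895. After flipping Y the toolpath is (103.6804,101.0569) → (100.7619,108.1027) → (93.7161,111.0212) → (86.6703,108.1027) → (83.7518,101.0569) → (86.6703,94.0111) → (93.7161,91.0926) → (100.7619,94.0111) → (103.6804,101.0569), returning to the start.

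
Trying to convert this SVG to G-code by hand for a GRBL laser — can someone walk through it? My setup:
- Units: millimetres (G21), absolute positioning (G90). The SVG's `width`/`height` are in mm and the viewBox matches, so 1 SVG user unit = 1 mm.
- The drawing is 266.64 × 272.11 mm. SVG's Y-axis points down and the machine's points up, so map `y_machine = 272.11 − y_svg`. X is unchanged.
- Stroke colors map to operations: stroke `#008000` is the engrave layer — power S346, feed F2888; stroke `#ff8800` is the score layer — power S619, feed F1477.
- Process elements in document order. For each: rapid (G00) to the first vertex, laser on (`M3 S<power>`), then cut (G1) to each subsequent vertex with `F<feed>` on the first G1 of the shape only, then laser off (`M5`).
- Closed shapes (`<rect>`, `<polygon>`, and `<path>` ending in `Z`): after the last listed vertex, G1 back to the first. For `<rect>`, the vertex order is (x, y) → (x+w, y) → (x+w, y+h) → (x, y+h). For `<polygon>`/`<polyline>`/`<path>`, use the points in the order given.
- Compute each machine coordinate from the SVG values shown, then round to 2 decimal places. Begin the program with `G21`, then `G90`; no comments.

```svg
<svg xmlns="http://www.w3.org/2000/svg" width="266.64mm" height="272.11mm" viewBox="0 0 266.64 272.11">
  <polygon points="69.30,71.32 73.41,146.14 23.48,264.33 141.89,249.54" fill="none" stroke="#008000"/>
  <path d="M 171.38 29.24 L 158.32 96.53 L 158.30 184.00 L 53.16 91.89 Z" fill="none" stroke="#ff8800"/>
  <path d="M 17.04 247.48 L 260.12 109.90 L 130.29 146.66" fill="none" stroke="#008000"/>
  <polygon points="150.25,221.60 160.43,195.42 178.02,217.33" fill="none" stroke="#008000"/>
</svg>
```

G21
G90
G00 X69.30 Y200.79
M3 S346
G1 X73.41 Y125.97 F2888
G1 X23.48 Y7.78
G1 X141.89 Y22.57
G1 X69.30 Y200.79
M5
G00 X171.38 Y242.87
M3 S619
G1 X158.32 Y175.58 F1477
G1 X158.30 Y88.11
G1 X53.16 Y180.22
G1 X171.38 Y242.87
M5
G00 X17.04 Y24.63
M3 S346
G1 X260.12 Y162.21 F2888
G1 X130.29 Y125.45
M5
G00 X150.25 Y50.51
M3 S346
G1 X160.43 Y76.69 F2888
G1 X178.02 Y54.78
G1 X150.25 Y50.51
M5

Since the viewBox matches the mm dimensions, user units are millimetres directly. The only transform is the Y-flip y_m = 272.11 − y_svg.

Shape 1 is a closed polygon drawn with `<polygon>`. Its stroke #008000 means engrave at S346, F2888. After flipping Y the toolpath is (69.30,200.79) → (73.41,125.97) → (23.48,7.78) → (141.89,22.57) → (69.30,200.79), returning to the start.

Shape 2 is a closed polygon drawn with `<path>`. Its stroke #ff8800 means score at S619, F1477. After flipping Y the toolpath is (171.38,242.87) → (158.32,175.58) → (158.30,88.11) → (53.16,180.22) → (171.38,242.87), returning to the start.

Shape 3 is a open polyline drawn with `<path>`. Its stroke #008000 means engrave at S346, F2888. After flipping Y the toolpath is (17.04,24.63) → (260.12,162.21) → (130.29,125.45).

Shape 4 is a regular polygon drawn with `<polygon>`. Its stroke #008000 means engrave at S346, F2888. After flipping Y the toolpath is (150.25,50.51) → (160.43,76.69) → (178.02,54.78) → (150.25,50.51), returning to the start.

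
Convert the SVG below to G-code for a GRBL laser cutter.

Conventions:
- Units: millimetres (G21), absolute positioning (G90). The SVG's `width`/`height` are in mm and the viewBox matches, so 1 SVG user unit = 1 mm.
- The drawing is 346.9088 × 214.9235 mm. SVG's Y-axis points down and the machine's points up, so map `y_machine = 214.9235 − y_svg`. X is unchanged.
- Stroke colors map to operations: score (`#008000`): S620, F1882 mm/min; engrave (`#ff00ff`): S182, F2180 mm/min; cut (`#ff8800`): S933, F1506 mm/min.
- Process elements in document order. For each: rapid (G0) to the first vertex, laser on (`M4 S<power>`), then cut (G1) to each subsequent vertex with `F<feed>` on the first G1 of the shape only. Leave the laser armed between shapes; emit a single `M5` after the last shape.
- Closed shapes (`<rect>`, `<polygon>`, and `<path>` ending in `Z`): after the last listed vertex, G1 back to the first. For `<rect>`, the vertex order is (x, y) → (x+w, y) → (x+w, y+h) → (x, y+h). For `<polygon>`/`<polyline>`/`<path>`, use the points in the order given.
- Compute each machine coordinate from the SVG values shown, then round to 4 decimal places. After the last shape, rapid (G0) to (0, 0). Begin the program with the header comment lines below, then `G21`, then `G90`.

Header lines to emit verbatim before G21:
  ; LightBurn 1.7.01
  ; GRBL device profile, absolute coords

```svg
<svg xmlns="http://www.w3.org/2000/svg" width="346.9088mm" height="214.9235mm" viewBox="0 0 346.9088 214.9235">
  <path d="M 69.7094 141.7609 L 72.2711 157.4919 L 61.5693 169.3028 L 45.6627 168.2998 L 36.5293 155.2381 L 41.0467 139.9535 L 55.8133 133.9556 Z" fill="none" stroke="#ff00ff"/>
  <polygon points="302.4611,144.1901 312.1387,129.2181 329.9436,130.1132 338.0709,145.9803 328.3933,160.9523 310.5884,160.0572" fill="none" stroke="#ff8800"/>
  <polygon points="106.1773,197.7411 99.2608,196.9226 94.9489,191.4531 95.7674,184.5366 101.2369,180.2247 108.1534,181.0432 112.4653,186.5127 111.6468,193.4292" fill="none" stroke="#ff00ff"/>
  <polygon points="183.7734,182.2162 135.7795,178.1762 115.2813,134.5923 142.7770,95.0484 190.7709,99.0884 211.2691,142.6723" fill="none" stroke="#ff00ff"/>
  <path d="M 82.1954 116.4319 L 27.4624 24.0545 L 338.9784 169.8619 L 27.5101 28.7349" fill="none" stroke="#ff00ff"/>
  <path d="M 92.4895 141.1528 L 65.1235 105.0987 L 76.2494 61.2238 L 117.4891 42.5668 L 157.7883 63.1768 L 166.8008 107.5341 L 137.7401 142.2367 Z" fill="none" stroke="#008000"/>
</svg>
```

Since the viewBox matches the mm dimensions, user units are millimetres directly. The only transform is the Y-flip y_m = 214.9235 − y_svg.

Shape 1 is a regular polygon drawn with `<path>`. Its stroke #ff00ff means engrave at S182, F2180. After flipping Y the toolpath is (69.7094,73.1626) → (72.2711,57.4316) → (61.5693,45.6207) → (45.6627,46.6237) → (36.5293,59.6854) → (41.0467,74.9700) → (55.8133,80.9679) → (69.7094,73.1626), returning to the start.

Shape 2 is a regular polygon drawn with `<polygon>`. Its stroke #ff8800 means cut at S933, F1506. After flipping Y the toolpath is (302.4611,70.7334) → (312.1387,85.7054) → (329.9436,84.8103) → (338.0709,68.9432) → (328.3933,53.9712) → (310.5884,54.8663) → (302.4611,70.7334), returning to the start.

Shape 3 is a regular polygon drawn with `<polygon>`. Its stroke #ff00ff means engrave at S182, F2180. After flipping Y the toolpath is (106.1773,17.1824) → (99.2608,18.0009) → (94.9489,23.4704) → (95.7674,30.3869) → (101.2369,34.6988) → (108.1534,33.8803) → (112.4653,28.4108) → (111.6468,21.4943) → (106.1773,17.1824), returning to the start.

Shape 4 is a regular polygon drawn with `<polygon>`. Its stroke #ff00ff means engrave at S182, F2180. After flipping Y the toolpath is (183.7734,32.7073) → (135.7795,36.7473) → (115.2813,80.3312) → (142.7770,119.8751) → (190.7709,115.8351) → (211.2691,72.2512) → (183.7734,32.7073), returning to the start.

Shape 5 is a open polyline drawn with `<path>`. Its stroke #ff00ff means engrave at S182, F2180. After flipping Y the toolpath is (82.1954,98.4916) → (27.4624,190.8690) → (338.9784,45.0616) → (27.5101,186.1886).

Shape 6 is a regular polygon drawn with `<path>`. Its stroke #008000 means score at S620, F1882. After flipping Y the toolpath is (92.4895,73.7707) → (65.1235,109.8248) → (76.2494,153.6997) → (117.4891,172.3567) → (157.7883,151.7467) → (166.8008,107.3894) → (137.7401,72.6868) → (92.4895,73.7707), returning to the start.

; LightBurn 1.7.01
; GRBL device profile, absolute coords
G21
G90
G0 X69.7094 Y73.1626
M4 S182
G1 X72.2711 Y57.4316 F2180
G1 X61.5693 Y45.6207
G1 X45.6627 Y46.6237
G1 X36.5293 Y59.6854
G1 X41.0467 Y74.9700
G1 X55.8133 Y80.9679
G1 X69.7094 Y73.1626
G0 X302.4611 Y70.7334
M4 S933
G1 X312.1387 Y85.7054 F1506
G1 X329.9436 Y84.8103
G1 X338.0709 Y68.9432
G1 X328.3933 Y53.9712
G1 X310.5884 Y54.8663
G1 X302.4611 Y70.7334
G0 X106.1773 Y17.1824
M4 S182
G1 X99.2608 Y18.0009 F2180
G1 X94.9489 Y23.4704
G1 X95.7674 Y30.3869
G1 X101.2369 Y34.6988
G1 X108.1534 Y33.8803
G1 X112.4653 Y28.4108
G1 X111.6468 Y21.4943
G1 X106.1773 Y17.1824
G0 X183.7734 Y32.7073
M4 S182
G1 X135.7795 Y36.7473 F2180
G1 X115.2813 Y80.3312
G1 X142.7770 Y119.8751
G1 X190.7709 Y115.8351
G1 X211.2691 Y72.2512
G1 X183.7734 Y32.7073
G0 X82.1954 Y98.4916
M4 S182
G1 X27.4624 Y190.8690 F2180
G1 X338.9784 Y45.0616
G1 X27.5101 Y186.1886
G0 X92.4895 Y73.7707
M4 S620
G1 X65.1235 Y109.8248 F1882
G1 X76.2494 Y153.6997
G1 X117.4891 Y172.3567
G1 X157.7883 Y151.7467
G1 X166.8008 Y107.3894
G1 X137.7401 Y72.6868
G1 X92.4895 Y73.7707
M5
G0 X0.0000 Y0.0000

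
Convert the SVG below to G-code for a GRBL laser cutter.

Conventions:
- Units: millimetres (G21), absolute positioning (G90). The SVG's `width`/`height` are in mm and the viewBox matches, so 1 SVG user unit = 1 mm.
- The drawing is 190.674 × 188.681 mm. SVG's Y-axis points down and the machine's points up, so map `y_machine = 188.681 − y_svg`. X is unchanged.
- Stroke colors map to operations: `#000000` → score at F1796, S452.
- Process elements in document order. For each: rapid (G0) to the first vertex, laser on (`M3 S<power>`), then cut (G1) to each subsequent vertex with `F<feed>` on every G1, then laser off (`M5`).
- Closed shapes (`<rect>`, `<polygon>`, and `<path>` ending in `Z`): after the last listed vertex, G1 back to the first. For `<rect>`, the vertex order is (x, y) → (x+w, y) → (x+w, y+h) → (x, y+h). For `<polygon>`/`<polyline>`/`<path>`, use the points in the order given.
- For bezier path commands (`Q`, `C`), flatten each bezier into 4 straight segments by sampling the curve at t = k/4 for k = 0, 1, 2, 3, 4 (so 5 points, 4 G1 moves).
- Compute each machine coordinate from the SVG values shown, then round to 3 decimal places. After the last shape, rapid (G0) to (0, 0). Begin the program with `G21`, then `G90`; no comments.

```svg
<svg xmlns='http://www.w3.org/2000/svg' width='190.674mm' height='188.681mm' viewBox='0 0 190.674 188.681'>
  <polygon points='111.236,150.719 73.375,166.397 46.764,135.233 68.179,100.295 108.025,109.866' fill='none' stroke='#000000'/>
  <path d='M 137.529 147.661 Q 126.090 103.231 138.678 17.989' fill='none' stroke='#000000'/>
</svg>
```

viewBox `0 0 190.674 188.681` with mm width/height → 1 unit = 1 mm. Flip: y_m = 188.681 − y_svg.

**Shape 1** — `<polygon>` regular polygon, stroke `#000000` → score (S452, F1796). Machine vertices: (111.236,37.962) → (73.375,22.284) → (46.764,53.448) → (68.179,88.386) → (108.025,78.815) → (111.236,37.962). Closed: final G1 returns to the first vertex.

**Shape 2** — `<path>` quadratic bezier, stroke `#000000` → score (S452, F1796). Control points (SVG): P0=(137.529,147.661), P1=(126.090,103.231), P2=(138.678,17.989); sampled at t=k/4. Machine vertices: (137.529,41.020) → (133.311,65.786) → (132.097,95.653) → (133.886,130.622) → (138.678,170.692). Open path.

G21
G90
G0 X111.236 Y37.962
M3 S452
G1 X73.375 Y22.284 F1796
G1 X46.764 Y53.448 F1796
G1 X68.179 Y88.386 F1796
G1 X108.025 Y78.815 F1796
G1 X111.236 Y37.962 F1796
M5
G0 X137.529 Y41.020
M3 S452
G1 X133.311 Y65.786 F1796
G1 X132.097 Y95.653 F1796
G1 X133.886 Y130.622 F1796
G1 X138.678 Y170.692 F1796
M5
G0 X0.000 Y0.000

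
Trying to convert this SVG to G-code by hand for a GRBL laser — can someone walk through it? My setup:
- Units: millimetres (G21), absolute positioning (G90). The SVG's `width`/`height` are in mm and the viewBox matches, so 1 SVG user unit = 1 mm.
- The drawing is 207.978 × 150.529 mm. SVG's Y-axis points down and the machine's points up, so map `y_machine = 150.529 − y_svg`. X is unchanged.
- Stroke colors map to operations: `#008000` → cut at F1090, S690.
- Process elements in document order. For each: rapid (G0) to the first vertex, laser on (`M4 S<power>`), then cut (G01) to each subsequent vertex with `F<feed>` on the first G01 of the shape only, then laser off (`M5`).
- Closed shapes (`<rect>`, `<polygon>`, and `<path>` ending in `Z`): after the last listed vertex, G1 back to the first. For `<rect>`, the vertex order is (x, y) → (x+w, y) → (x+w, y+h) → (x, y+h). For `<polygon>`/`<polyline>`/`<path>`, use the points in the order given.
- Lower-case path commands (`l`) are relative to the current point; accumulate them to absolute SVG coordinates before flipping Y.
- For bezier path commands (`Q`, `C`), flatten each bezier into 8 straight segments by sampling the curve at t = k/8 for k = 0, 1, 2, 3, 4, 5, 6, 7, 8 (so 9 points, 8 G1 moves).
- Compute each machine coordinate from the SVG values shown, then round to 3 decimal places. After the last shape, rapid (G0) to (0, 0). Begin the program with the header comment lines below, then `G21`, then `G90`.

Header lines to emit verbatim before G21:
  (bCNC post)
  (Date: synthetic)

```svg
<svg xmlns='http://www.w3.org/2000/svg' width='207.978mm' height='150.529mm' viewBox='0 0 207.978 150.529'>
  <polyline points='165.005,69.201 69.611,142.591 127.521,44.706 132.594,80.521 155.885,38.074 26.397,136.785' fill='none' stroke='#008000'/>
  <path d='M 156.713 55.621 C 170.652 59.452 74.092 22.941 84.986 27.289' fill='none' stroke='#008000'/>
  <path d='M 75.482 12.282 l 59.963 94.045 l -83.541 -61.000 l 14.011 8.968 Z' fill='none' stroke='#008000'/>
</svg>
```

Since the viewBox matches the mm dimensions, user units are millimetres directly. The only transform is the Y-flip y_m = 150.529 − y_svg.

Shape 1 is a open polyline drawn with `<polyline>`. Its stroke #008000 means cut at S690, F1090. After flipping Y the toolpath is (165.005,81.328) → (69.611,7.938) → (127.521,105.823) → (132.594,70.008) → (155.885,112.455) → (26.397,13.744).

Shape 2 is a cubic bezier drawn with `<path>`. Its stroke #008000 means cut at S690, F1090. After flipping Y the toolpath is (156.713,94.908) → (157.186,95.204) → (149.854,98.330) → (137.271,103.335) → (121.991,109.268) → (106.569,115.176) → (93.558,120.109) → (85.512,123.114) → (84.986,123.240).

Shape 3 is a closed polygon drawn with `<path>`. Its stroke #008000 means cut at S690, F1090. After flipping Y the toolpath is (75.482,138.247) → (135.445,44.202) → (51.904,105.202) → (65.915,96.234) → (75.482,138.247), returning to the start.

(bCNC post)
(Date: synthetic)
G21
G90
G0 X165.005 Y81.328
M4 S690
G01 X69.611 Y7.938 F1090
G01 X127.521 Y105.823
G01 X132.594 Y70.008
G01 X155.885 Y112.455
G01 X26.397 Y13.744
M5
G0 X156.713 Y94.908
M4 S690
G01 X157.186 Y95.204 F1090
G01 X149.854 Y98.330
G01 X137.271 Y103.335
G01 X121.991 Y109.268
G01 X106.569 Y115.176
G01 X93.558 Y120.109
G01 X85.512 Y123.114
G01 X84.986 Y123.240
M5
G0 X75.482 Y138.247
M4 S690
G01 X135.445 Y44.202 F1090
G01 X51.904 Y105.202
G01 X65.915 Y96.234
G01 X75.482 Y138.247
M5
G0 X0.000 Y0.000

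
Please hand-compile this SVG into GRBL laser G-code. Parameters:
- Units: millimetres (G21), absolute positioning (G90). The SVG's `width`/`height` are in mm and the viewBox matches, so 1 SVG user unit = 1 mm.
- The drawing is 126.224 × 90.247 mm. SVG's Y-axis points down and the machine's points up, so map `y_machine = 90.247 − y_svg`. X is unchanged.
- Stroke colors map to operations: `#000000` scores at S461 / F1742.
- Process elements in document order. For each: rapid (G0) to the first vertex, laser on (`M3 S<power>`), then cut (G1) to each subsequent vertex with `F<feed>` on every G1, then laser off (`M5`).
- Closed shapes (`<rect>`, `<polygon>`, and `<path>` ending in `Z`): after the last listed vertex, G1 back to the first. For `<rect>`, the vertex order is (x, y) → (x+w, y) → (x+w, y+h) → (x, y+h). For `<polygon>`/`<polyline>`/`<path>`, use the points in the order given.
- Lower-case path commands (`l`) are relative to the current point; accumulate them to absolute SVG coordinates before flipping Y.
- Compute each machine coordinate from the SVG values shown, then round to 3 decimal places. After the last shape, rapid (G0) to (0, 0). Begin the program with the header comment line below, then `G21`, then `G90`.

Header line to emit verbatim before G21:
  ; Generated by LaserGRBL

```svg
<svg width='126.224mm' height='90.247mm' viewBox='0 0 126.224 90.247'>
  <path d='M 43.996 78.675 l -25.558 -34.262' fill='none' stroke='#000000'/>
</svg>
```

Since the viewBox matches the mm dimensions, user units are millimetres directly. The only transform is the Y-flip y_m = 90.247 − y_svg.

Shape 1 is a line segment drawn with `<path>`. Its stroke #000000 means score at S461, F1742. After flipping Y the toolpath is (43.996,11.572) → (18.438,45.834).

; Generated by LaserGRBL
G21
G90
G0 X43.996 Y11.572
M3 S461
G1 X18.438 Y45.834 F1742
M5
G0 X0.000 Y0.000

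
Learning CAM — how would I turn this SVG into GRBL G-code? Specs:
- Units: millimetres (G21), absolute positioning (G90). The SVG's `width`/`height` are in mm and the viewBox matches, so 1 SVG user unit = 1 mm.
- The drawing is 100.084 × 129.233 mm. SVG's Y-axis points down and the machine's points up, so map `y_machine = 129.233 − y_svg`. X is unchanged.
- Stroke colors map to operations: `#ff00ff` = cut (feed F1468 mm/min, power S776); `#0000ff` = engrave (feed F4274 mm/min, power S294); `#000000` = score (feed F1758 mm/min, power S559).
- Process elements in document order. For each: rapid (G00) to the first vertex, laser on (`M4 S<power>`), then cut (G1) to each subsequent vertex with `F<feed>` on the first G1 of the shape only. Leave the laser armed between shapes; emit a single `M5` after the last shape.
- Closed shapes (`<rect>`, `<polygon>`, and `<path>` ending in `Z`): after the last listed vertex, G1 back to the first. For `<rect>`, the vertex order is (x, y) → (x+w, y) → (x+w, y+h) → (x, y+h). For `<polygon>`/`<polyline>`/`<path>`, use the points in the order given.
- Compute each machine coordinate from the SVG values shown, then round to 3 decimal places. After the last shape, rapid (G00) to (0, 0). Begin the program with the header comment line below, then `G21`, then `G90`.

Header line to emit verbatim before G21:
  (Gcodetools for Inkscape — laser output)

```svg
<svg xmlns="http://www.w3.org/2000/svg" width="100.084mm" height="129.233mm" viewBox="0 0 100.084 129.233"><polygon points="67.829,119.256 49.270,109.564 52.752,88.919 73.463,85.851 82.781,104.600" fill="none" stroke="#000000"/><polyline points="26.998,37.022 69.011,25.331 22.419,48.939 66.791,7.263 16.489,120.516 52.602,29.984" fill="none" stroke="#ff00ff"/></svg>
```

(Gcodetools for Inkscape — laser output)
G21
G90
G00 X67.829 Y9.977
M4 S559
G1 X49.270 Y19.669 F1758
G1 X52.752 Y40.314
G1 X73.463 Y43.382
G1 X82.781 Y24.633
G1 X67.829 Y9.977
G00 X26.998 Y92.211
M4 S776
G1 X69.011 Y103.902 F1468
G1 X22.419 Y80.294
G1 X66.791 Y121.970
G1 X16.489 Y8.717
G1 X52.602 Y99.249
M5
G00 X0.000 Y0.000

viewBox `0 0 100.084 129.233` with mm width/height → 1 unit = 1 mm. Flip: y_m = 129.233 − y_svg.

**Shape 1** — `<polygon>` regular polygon, stroke `#000000` → score (S559, F1758). Machine vertices: (67.829,9.977) → (49.270,19.669) → (52.752,40.314) → (73.463,43.382) → (82.781,24.633) → (67.829,9.977). Closed: final G1 returns to the first vertex.

**Shape 2** — `<polyline>` open polyline, stroke `#ff00ff` → cut (S776, F1468). Machine vertices: (26.998,92.211) → (69.011,103.902) → (22.419,80.294) → (66.791,121.970) → (16.489,8.717) → (52.602,99.249). Open path.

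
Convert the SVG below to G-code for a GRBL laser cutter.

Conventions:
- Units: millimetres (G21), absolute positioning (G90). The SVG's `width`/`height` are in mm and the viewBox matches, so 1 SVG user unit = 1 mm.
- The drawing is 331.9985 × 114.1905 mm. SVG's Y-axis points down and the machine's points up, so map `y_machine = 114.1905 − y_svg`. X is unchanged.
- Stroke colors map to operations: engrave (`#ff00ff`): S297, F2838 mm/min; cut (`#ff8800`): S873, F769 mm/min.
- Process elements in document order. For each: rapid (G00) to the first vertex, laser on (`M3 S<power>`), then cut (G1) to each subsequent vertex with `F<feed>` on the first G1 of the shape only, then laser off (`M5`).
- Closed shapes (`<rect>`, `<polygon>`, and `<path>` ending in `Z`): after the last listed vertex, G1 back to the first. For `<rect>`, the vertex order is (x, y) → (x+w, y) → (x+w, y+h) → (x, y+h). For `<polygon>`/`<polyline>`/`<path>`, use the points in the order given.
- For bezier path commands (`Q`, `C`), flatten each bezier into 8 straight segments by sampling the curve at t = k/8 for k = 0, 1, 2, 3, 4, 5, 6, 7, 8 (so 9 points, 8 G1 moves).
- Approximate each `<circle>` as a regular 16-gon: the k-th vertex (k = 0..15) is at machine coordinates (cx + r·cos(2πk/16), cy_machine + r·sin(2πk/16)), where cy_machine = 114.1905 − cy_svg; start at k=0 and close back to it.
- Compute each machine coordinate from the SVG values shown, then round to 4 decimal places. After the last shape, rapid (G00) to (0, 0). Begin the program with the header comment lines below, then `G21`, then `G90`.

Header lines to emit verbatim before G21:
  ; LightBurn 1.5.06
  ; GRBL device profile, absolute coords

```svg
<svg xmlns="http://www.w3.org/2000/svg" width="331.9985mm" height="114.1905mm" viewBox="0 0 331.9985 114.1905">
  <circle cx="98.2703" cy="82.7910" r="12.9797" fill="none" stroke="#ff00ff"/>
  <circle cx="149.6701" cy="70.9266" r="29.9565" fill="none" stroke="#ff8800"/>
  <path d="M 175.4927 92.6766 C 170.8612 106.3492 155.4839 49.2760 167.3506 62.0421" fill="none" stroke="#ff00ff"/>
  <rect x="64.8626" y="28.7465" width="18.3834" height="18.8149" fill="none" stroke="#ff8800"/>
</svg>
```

; LightBurn 1.5.06
; GRBL device profile, absolute coords
G21
G90
G00 X111.2500 Y31.3995
M3 S297
G1 X110.2620 Y36.3666 F2838
G1 X107.4483 Y40.5775
G1 X103.2374 Y43.3912
G1 X98.2703 Y44.3792
G1 X93.3032 Y43.3912
G1 X89.0923 Y40.5775
G1 X86.2786 Y36.3666
G1 X85.2906 Y31.3995
G1 X86.2786 Y26.4324
G1 X89.0923 Y22.2215
G1 X93.3032 Y19.4078
G1 X98.2703 Y18.4198
G1 X103.2374 Y19.4078
G1 X107.4483 Y22.2215
G1 X110.2620 Y26.4324
G1 X111.2500 Y31.3995
M5
G00 X179.6266 Y43.2639
M3 S873
G1 X177.3463 Y54.7278 F769
G1 X170.8525 Y64.4463
G1 X161.1340 Y70.9401
G1 X149.6701 Y73.2204
G1 X138.2062 Y70.9401
G1 X128.4877 Y64.4463
G1 X121.9939 Y54.7278
G1 X119.7136 Y43.2639
G1 X121.9939 Y31.8000
G1 X128.4877 Y22.0815
G1 X138.2062 Y15.5877
G1 X149.6701 Y13.3074
G1 X161.1340 Y15.5877
G1 X170.8525 Y22.0815
G1 X177.3463 Y31.8000
G1 X179.6266 Y43.2639
M5
G00 X175.4927 Y21.5139
M3 S297
G1 X173.3264 Y19.4283 F2838
G1 X170.5978 Y22.3276
G1 X167.7522 Y28.5644
G1 X165.2348 Y36.4912
G1 X163.4908 Y44.4605
G1 X162.9652 Y50.8247
G1 X164.1035 Y53.9366
G1 X167.3506 Y52.1484
M5
G00 X64.8626 Y85.4440
M3 S873
G1 X83.2460 Y85.4440 F769
G1 X83.2460 Y66.6291
G1 X64.8626 Y66.6291
G1 X64.8626 Y85.4440
M5
G00 X0.0000 Y0.0000

Since the viewBox matches the mm dimensions, user units are millimetres directly. The only transform is the Y-flip y_m = 114.1905 − y_svg.

Shape 1 is a circle drawn with `<circle>`. Its stroke #ff00ff means engrave at S297, F2838. After flipping Y the toolpath is (111.2500,31.3995) → (110.2620,36.3666) → (107.4483,40.5775) → (103.2374,43.3912) → (98.2703,44.3792) → (93.3032,43.3912) → (89.0923,40.5775) → (86.2786,36.3666) → (85.2906,31.3995) → (86.2786,26.4324) → (89.0923,22.2215) → (93.3032,19.4078) → (98.2703,18.4198) → (103.2374,19.4078) → (107.4483,22.2215) → (110.2620,26.4324) → (111.2500,31.3995), returning to the start.

Shape 2 is a circle drawn with `<circle>`. Its stroke #ff8800 means cut at S873, F769. After flipping Y the toolpath is (179.6266,43.2639) → (177.3463,54.7278) → (170.8525,64.4463) → (161.1340,70.9401) → (149.6701,73.2204) → (138.2062,70.9401) → (128.4877,64.4463) → (121.9939,54.7278) → (119.7136,43.2639) → (121.9939,31.8000) → (128.4877,22.0815) → (138.2062,15.5877) → (149.6701,13.3074) → (161.1340,15.5877) → (170.8525,22.0815) → (177.3463,31.8000) → (179.6266,43.2639), returning to the start.

Shape 3 is a cubic bezier drawn with `<path>`. Its stroke #ff00ff means engrave at S297, F2838. After flipping Y the toolpath is (175.4927,21.5139) → (173.3264,19.4283) → (170.5978,22.3276) → (167.7522,28.5644) → (165.2348,36.4912) → (163.4908,44.4605) → (162.9652,50.8247) → (164.1035,53.9366) → (167.3506,52.1484).

Shape 4 is a rectangle drawn with `<rect>`. Its stroke #ff8800 means cut at S873, F769. After flipping Y the toolpath is (64.8626,85.4440) → (83.2460,85.4440) → (83.2460,66.6291) → (64.8626,66.6291) → (64.8626,85.4440), returning to the start.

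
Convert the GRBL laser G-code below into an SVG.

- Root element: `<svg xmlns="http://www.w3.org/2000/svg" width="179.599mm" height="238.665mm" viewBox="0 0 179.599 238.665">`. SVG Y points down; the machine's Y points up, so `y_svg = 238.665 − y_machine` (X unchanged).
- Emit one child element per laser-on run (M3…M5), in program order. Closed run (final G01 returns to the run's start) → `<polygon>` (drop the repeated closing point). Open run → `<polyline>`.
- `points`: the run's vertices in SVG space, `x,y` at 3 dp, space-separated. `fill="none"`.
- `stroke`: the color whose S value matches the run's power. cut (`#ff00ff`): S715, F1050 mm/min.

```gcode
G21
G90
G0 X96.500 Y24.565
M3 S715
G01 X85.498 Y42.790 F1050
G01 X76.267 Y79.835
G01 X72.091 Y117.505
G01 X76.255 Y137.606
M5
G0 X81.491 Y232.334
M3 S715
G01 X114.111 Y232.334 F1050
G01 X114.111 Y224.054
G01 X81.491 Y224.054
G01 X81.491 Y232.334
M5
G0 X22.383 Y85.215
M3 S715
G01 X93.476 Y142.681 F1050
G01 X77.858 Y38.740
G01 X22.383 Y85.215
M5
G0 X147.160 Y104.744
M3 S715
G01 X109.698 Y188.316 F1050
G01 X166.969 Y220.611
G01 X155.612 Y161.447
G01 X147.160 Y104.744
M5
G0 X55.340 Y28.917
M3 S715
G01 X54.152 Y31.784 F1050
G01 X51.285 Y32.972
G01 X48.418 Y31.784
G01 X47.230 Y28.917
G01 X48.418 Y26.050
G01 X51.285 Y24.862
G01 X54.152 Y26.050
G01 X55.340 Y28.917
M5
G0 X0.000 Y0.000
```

Each laser-on run becomes one SVG element. Flip Y back into SVG space with y_svg = 238.665 − y_machine. Every run uses S715, so all elements get stroke `#ff00ff` (cut).

Run 1: The run is open, so emit a `<polyline>` with points (Y-flipped): 96.500,214.100 85.498,195.875 76.267,158.830 72.091,121.160 76.255,101.059.

Run 2: The run returns to its start, so emit a `<polygon>` with points (Y-flipped): 81.491,6.331 114.111,6.331 114.111,14.611 81.491,14.611.

Run 3: The run returns to its start, so emit a `<polygon>` with points (Y-flipped): 22.383,153.450 93.476,95.984 77.858,199.925.

Run 4: The run returns to its start, so emit a `<polygon>` with points (Y-flipped): 147.160,133.921 109.698,50.349 166.969,18.054 155.612,77.218.

Run 5: The run returns to its start, so emit a `<polygon>` with points (Y-flipped): 55.340,209.748 54.152,206.881 51.285,205.693 48.418,206.881 47.230,209.748 48.418,212.615 51.285,213.803 54.152,212.615.

<svg xmlns="http://www.w3.org/2000/svg" width="179.599mm" height="238.665mm" viewBox="0 0 179.599 238.665">
  <polyline points="96.500,214.100 85.498,195.875 76.267,158.830 72.091,121.160 76.255,101.059" fill="none" stroke="#ff00ff"/>
  <polygon points="81.491,6.331 114.111,6.331 114.111,14.611 81.491,14.611" fill="none" stroke="#ff00ff"/>
  <polygon points="22.383,153.450 93.476,95.984 77.858,199.925" fill="none" stroke="#ff00ff"/>
  <polygon points="147.160,133.921 109.698,50.349 166.969,18.054 155.612,77.218" fill="none" stroke="#ff00ff"/>
  <polygon points="55.340,209.748 54.152,206.881 51.285,205.693 48.418,206.881 47.230,209.748 48.418,212.615 51.285,213.803 54.152,212.615" fill="none" stroke="#ff00ff"/>
</svg>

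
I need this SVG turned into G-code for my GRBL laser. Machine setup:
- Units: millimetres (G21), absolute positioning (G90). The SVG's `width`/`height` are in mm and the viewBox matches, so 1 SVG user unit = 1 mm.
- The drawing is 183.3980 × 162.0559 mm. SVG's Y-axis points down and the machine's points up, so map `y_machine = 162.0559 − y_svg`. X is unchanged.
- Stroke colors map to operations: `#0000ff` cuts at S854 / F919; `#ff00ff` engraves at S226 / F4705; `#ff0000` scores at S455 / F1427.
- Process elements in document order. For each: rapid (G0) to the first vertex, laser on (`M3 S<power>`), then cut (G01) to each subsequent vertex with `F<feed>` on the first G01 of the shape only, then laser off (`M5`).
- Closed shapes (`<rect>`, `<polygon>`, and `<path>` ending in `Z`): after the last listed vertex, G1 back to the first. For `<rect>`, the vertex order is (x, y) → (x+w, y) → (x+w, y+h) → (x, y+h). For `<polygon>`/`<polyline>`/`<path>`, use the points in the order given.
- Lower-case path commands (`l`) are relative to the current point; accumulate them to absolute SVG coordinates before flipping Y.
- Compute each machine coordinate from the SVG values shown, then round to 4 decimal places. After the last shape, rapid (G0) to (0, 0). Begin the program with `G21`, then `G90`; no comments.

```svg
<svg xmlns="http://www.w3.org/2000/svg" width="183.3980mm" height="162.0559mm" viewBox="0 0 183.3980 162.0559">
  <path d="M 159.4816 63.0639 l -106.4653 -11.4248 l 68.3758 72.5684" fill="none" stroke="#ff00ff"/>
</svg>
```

Since the viewBox matches the mm dimensions, user units are millimetres directly. The only transform is the Y-flip y_m = 162.0559 − y_svg.

Shape 1 is a open polyline drawn with `<path>`. Its stroke #ff00ff means engrave at S226, F4705. After flipping Y the toolpath is (159.4816,98.9920) → (53.0163,110.4168) → (121.3921,37.8484).

G21
G90
G0 X159.4816 Y98.9920
M3 S226
G01 X53.0163 Y110.4168 F4705
G01 X121.3921 Y37.8484
M5
G0 X0.0000 Y0.0000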